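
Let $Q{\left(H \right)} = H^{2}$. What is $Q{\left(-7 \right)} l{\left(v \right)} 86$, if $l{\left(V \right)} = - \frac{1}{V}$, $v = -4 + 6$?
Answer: $-2107$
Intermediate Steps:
$v = 2$
$Q{\left(-7 \right)} l{\left(v \right)} 86 = \left(-7\right)^{2} \left(- \frac{1}{2}\right) 86 = 49 \left(\left(-1\right) \frac{1}{2}\right) 86 = 49 \left(- \frac{1}{2}\right) 86 = \left(- \frac{49}{2}\right) 86 = -2107$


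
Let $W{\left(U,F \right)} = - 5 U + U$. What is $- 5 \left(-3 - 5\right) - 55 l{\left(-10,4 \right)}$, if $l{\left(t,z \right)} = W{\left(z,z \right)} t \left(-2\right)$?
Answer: $17640$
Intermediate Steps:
$W{\left(U,F \right)} = - 4 U$
$l{\left(t,z \right)} = 8 t z$ ($l{\left(t,z \right)} = - 4 z t \left(-2\right) = - 4 t z \left(-2\right) = 8 t z$)
$- 5 \left(-3 - 5\right) - 55 l{\left(-10,4 \right)} = - 5 \left(-3 - 5\right) - 55 \cdot 8 \left(-10\right) 4 = \left(-5\right) \left(-8\right) - -17600 = 40 + 17600 = 17640$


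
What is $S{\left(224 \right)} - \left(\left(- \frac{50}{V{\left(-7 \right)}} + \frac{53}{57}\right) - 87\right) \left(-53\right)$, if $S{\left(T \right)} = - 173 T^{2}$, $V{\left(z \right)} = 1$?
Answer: $- \frac{495196604}{57} \approx -8.6877 \cdot 10^{6}$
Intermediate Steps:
$S{\left(224 \right)} - \left(\left(- \frac{50}{V{\left(-7 \right)}} + \frac{53}{57}\right) - 87\right) \left(-53\right) = - 173 \cdot 224^{2} - \left(\left(- \frac{50}{1} + \frac{53}{57}\right) - 87\right) \left(-53\right) = \left(-173\right) 50176 - \left(\left(\left(-50\right) 1 + 53 \cdot \frac{1}{57}\right) - 87\right) \left(-53\right) = -8680448 - \left(\left(-50 + \frac{53}{57}\right) - 87\right) \left(-53\right) = -8680448 - \left(- \frac{2797}{57} - 87\right) \left(-53\right) = -8680448 - \left(- \frac{7756}{57}\right) \left(-53\right) = -8680448 - \frac{411068}{57} = - \frac{495196604}{57}$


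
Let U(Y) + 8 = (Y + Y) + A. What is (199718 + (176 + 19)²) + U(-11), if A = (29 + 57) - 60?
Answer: 237739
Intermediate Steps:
A = 26 (A = 86 - 60 = 26)
U(Y) = 18 + 2*Y (U(Y) = -8 + ((Y + Y) + 26) = -8 + (2*Y + 26) = -8 + (26 + 2*Y) = 18 + 2*Y)
(199718 + (176 + 19)²) + U(-11) = (199718 + (176 + 19)²) + (18 + 2*(-11)) = (199718 + 195²) + (18 - 22) = (199718 + 38025) - 4 = 237743 - 4 = 237739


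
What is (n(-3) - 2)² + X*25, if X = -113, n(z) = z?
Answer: -2800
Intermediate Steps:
(n(-3) - 2)² + X*25 = (-3 - 2)² - 113*25 = (-5)² - 2825 = 25 - 2825 = -2800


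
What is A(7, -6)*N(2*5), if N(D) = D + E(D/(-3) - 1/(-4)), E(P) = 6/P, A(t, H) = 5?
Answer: 1490/37 ≈ 40.270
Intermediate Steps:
N(D) = D + 6/(¼ - D/3) (N(D) = D + 6/(D/(-3) - 1/(-4)) = D + 6/(D*(-⅓) - 1*(-¼)) = D + 6/(-D/3 + ¼) = D + 6/(¼ - D/3))
A(7, -6)*N(2*5) = 5*((-72 + (2*5)*(-3 + 4*(2*5)))/(-3 + 4*(2*5))) = 5*((-72 + 10*(-3 + 4*10))/(-3 + 4*10)) = 5*((-72 + 10*(-3 + 40))/(-3 + 40)) = 5*((-72 + 10*37)/37) = 5*((-72 + 370)/37) = 5*((1/37)*298) = 5*(298/37) = 1490/37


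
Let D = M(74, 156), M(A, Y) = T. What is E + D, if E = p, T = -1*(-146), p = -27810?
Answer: -27664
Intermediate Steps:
T = 146
M(A, Y) = 146
E = -27810
D = 146
E + D = -27810 + 146 = -27664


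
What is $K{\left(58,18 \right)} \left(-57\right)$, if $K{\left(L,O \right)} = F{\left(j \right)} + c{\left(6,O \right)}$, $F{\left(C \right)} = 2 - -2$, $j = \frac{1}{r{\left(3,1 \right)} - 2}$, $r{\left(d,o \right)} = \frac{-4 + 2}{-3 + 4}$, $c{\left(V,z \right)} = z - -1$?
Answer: $-1311$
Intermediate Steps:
$c{\left(V,z \right)} = 1 + z$ ($c{\left(V,z \right)} = z + 1 = 1 + z$)
$r{\left(d,o \right)} = -2$ ($r{\left(d,o \right)} = - \frac{2}{1} = \left(-2\right) 1 = -2$)
$j = - \frac{1}{4}$ ($j = \frac{1}{-2 - 2} = \frac{1}{-4} = - \frac{1}{4} \approx -0.25$)
$F{\left(C \right)} = 4$ ($F{\left(C \right)} = 2 + 2 = 4$)
$K{\left(L,O \right)} = 5 + O$ ($K{\left(L,O \right)} = 4 + \left(1 + O\right) = 5 + O$)
$K{\left(58,18 \right)} \left(-57\right) = \left(5 + 18\right) \left(-57\right) = 23 \left(-57\right) = -1311$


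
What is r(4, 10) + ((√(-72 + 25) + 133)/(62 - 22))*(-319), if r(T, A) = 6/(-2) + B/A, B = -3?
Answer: -42559/40 - 319*I*√47/40 ≈ -1064.0 - 54.674*I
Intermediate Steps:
r(T, A) = -3 - 3/A (r(T, A) = 6/(-2) - 3/A = 6*(-½) - 3/A = -3 - 3/A)
r(4, 10) + ((√(-72 + 25) + 133)/(62 - 22))*(-319) = (-3 - 3/10) + ((√(-72 + 25) + 133)/(62 - 22))*(-319) = (-3 - 3*⅒) + ((√(-47) + 133)/40)*(-319) = (-3 - 3/10) + ((I*√47 + 133)*(1/40))*(-319) = -33/10 + ((133 + I*√47)*(1/40))*(-319) = -33/10 + (133/40 + I*√47/40)*(-319) = -33/10 + (-42427/40 - 319*I*√47/40) = -42559/40 - 319*I*√47/40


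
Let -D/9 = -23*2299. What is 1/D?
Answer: 1/475893 ≈ 2.1013e-6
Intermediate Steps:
D = 475893 (D = -(-207)*2299 = -9*(-52877) = 475893)
1/D = 1/475893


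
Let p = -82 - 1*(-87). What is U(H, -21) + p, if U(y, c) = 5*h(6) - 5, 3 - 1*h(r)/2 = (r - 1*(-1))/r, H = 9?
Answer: 55/3 ≈ 18.333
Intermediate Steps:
h(r) = 6 - 2*(1 + r)/r (h(r) = 6 - 2*(r - 1*(-1))/r = 6 - 2*(r + 1)/r = 6 - 2*(1 + r)/r)
U(y, c) = 40/3 (U(y, c) = 5*(4 - 2/6) - 5 = 5*(4 - 2*⅙) - 5 = 5*(4 - ⅓) - 5 = 5*(11/3) - 5 = 55/3 - 5 = 40/3)
p = 5 (p = -82 + 87 = 5)
U(H, -21) + p = 40/3 + 5 = 55/3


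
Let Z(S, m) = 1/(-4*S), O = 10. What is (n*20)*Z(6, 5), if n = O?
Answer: -25/3 ≈ -8.3333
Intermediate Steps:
Z(S, m) = -1/(4*S)
n = 10
(n*20)*Z(6, 5) = (10*20)*(-¼/6) = 200*(-¼*⅙) = 200*(-1/24) = -25/3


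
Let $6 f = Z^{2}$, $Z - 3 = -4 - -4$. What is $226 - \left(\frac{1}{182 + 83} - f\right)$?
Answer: $\frac{120573}{530} \approx 227.5$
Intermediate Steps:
$Z = 3$ ($Z = 3 - 0 = 3 + \left(-4 + 4\right) = 3 + 0 = 3$)
$f = \frac{3}{2}$ ($f = \frac{3^{2}}{6} = \frac{1}{6} \cdot 9 = \frac{3}{2} \approx 1.5$)
$226 - \left(\frac{1}{182 + 83} - f\right) = 226 - \left(\frac{1}{182 + 83} - \frac{3}{2}\right) = 226 - \left(\frac{1}{265} - \frac{3}{2}\right) = 226 - - \frac{793}{530} = 226 + \frac{793}{530} = \frac{120573}{530}$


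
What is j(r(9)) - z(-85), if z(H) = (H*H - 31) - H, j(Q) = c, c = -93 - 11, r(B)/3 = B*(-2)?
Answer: -7383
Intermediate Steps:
r(B) = -6*B (r(B) = 3*(B*(-2)) = 3*(-2*B) = -6*B)
c = -104
j(Q) = -104
z(H) = -31 + H² - H (z(H) = (H² - 31) - H = (-31 + H²) - H = -31 + H² - H)
j(r(9)) - z(-85) = -104 - (-31 + (-85)² - 1*(-85)) = -104 - (-31 + 7225 + 85) = -104 - 1*7279 = -104 - 7279 = -7383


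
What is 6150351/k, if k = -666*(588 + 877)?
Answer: -2050117/325230 ≈ -6.3036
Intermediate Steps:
k = -975690 (k = -666*1465 = -975690)
6150351/k = 6150351/(-975690) = 6150351*(-1/975690) = -2050117/325230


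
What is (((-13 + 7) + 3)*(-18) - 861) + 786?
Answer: -21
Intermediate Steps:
(((-13 + 7) + 3)*(-18) - 861) + 786 = ((-6 + 3)*(-18) - 861) + 786 = (-3*(-18) - 861) + 786 = (54 - 861) + 786 = -807 + 786 = -21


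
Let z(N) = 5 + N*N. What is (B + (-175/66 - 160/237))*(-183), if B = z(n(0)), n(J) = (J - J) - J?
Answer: -532225/1738 ≈ -306.23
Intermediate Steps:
n(J) = -J (n(J) = 0 - J = -J)
z(N) = 5 + N**2
B = 5 (B = 5 + (-1*0)**2 = 5 + 0**2 = 5 + 0 = 5)
(B + (-175/66 - 160/237))*(-183) = (5 + (-175/66 - 160/237))*(-183) = (5 - 17345/5214)*(-183) = (8725/5214)*(-183) = -532225/1738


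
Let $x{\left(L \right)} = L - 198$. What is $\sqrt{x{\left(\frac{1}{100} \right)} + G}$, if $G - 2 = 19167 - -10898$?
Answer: $\frac{\sqrt{2986901}}{10} \approx 172.83$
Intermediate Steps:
$x{\left(L \right)} = -198 + L$
$G = 30067$ ($G = 2 + \left(19167 - -10898\right) = 2 + \left(19167 + 10898\right) = 2 + 30065 = 30067$)
$\sqrt{x{\left(\frac{1}{100} \right)} + G} = \sqrt{\left(-198 + \frac{1}{100}\right) + 30067} = \sqrt{- \frac{19799}{100} + 30067} = \sqrt{\frac{2986901}{100}} = \frac{\sqrt{2986901}}{10}$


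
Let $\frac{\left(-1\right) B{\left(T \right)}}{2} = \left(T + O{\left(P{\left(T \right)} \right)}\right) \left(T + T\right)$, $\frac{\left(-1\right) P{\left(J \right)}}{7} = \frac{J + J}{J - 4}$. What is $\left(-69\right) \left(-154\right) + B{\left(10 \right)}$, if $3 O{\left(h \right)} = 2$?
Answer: $\frac{30598}{3} \approx 10199.0$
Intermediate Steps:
$P{\left(J \right)} = - \frac{14 J}{-4 + J}$ ($P{\left(J \right)} = - 7 \frac{J + J}{J - 4} = - 7 \frac{2 J}{-4 + J} = - \frac{14 J}{-4 + J}$)
$O{\left(h \right)} = \frac{2}{3}$ ($O{\left(h \right)} = \frac{1}{3} \cdot 2 = \frac{2}{3}$)
$B{\left(T \right)} = - 4 T \left(\frac{2}{3} + T\right)$ ($B{\left(T \right)} = - 2 \left(T + \frac{2}{3}\right) \left(T + T\right) = - 2 \left(\frac{2}{3} + T\right) 2 T = - 2 \cdot 2 T \left(\frac{2}{3} + T\right) = - 4 T \left(\frac{2}{3} + T\right)$)
$\left(-69\right) \left(-154\right) + B{\left(10 \right)} = \left(-69\right) \left(-154\right) - \frac{40 \left(2 + 3 \cdot 10\right)}{3} = 10626 - \frac{40 \left(2 + 30\right)}{3} = 10626 - \frac{40}{3} \cdot 32 = 10626 - \frac{1280}{3} = \frac{30598}{3}$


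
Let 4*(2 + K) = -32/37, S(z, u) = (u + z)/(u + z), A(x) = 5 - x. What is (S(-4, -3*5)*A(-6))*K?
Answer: -902/37 ≈ -24.378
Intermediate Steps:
S(z, u) = 1
K = -82/37 (K = -2 + (-32/37)/4 = -2 + (-32*1/37)/4 = -2 + (¼)*(-32/37) = -2 - 8/37 = -82/37 ≈ -2.2162)
(S(-4, -3*5)*A(-6))*K = (1*(5 - 1*(-6)))*(-82/37) = (1*(5 + 6))*(-82/37) = (1*11)*(-82/37) = 11*(-82/37) = -902/37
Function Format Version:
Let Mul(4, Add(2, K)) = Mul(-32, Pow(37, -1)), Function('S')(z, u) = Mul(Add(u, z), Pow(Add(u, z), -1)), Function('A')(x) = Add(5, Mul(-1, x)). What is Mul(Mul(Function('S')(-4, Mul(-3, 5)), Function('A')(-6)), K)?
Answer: Rational(-902, 37) ≈ -24.378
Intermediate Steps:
Function('S')(z, u) = 1
K = Rational(-82, 37) (K = Add(-2, Mul(Rational(1, 4), Mul(-32, Pow(37, -1)))) = Add(-2, Mul(Rational(1, 4), Mul(-32, Rational(1, 37)))) = Add(-2, Mul(Rational(1, 4), Rational(-32, 37))) = Add(-2, Rational(-8, 37)) = Rational(-82, 37) ≈ -2.2162)
Mul(Mul(Function('S')(-4, Mul(-3, 5)), Function('A')(-6)), K) = Mul(Mul(1, Add(5, Mul(-1, -6))), Rational(-82, 37)) = Mul(Mul(1, Add(5, 6)), Rational(-82, 37)) = Mul(Mul(1, 11), Rational(-82, 37)) = Mul(11, Rational(-82, 37)) = Rational(-902, 37)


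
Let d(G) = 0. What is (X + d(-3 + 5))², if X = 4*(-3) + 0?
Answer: 144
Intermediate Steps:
X = -12 (X = -12 + 0 = -12)
(X + d(-3 + 5))² = (-12 + 0)² = (-12)² = 144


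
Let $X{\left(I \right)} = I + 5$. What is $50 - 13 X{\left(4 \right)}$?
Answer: $-67$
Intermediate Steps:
$X{\left(I \right)} = 5 + I$
$50 - 13 X{\left(4 \right)} = 50 - 13 \left(5 + 4\right) = 50 - 117 = -67$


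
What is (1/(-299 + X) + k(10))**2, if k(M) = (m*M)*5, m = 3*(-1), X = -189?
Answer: 5358386401/238144 ≈ 22501.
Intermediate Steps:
m = -3
k(M) = -15*M (k(M) = -3*M*5 = -15*M)
(1/(-299 + X) + k(10))**2 = (1/(-299 - 189) - 15*10)**2 = (1/(-488) - 150)**2 = (-1/488 - 150)**2 = (-73201/488)**2 = 5358386401/238144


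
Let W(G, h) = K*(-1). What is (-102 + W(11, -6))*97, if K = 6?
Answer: -10476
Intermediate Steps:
W(G, h) = -6 (W(G, h) = 6*(-1) = -6)
(-102 + W(11, -6))*97 = (-102 - 6)*97 = -108*97 = -10476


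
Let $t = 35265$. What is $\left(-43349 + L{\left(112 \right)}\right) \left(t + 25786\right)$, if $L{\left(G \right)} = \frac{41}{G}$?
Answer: $- \frac{296405474397}{112} \approx -2.6465 \cdot 10^{9}$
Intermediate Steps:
$\left(-43349 + L{\left(112 \right)}\right) \left(t + 25786\right) = \left(-43349 + \frac{41}{112}\right) \left(35265 + 25786\right) = \left(-43349 + 41 \cdot \frac{1}{112}\right) 61051 = \left(-43349 + \frac{41}{112}\right) 61051 = \left(- \frac{4855047}{112}\right) 61051 = - \frac{296405474397}{112}$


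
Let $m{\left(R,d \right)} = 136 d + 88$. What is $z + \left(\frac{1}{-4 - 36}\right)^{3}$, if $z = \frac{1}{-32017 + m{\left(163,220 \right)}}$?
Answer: $- \frac{66009}{128576000} \approx -0.00051339$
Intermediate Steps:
$m{\left(R,d \right)} = 88 + 136 d$
$z = - \frac{1}{2009}$ ($z = \frac{1}{-32017 + \left(88 + 136 \cdot 220\right)} = \frac{1}{-32017 + \left(88 + 29920\right)} = \frac{1}{-32017 + 30008} = \frac{1}{-2009} = - \frac{1}{2009} \approx -0.00049776$)
$z + \left(\frac{1}{-4 - 36}\right)^{3} = - \frac{1}{2009} + \left(\frac{1}{-4 - 36}\right)^{3} = - \frac{1}{2009} + \left(\frac{1}{-40}\right)^{3} = - \frac{1}{2009} + \left(- \frac{1}{40}\right)^{3} = - \frac{1}{2009} - \frac{1}{64000} = - \frac{66009}{128576000}$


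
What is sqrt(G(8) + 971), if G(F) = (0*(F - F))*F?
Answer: sqrt(971) ≈ 31.161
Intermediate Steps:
G(F) = 0 (G(F) = (0*0)*F = 0*F = 0)
sqrt(G(8) + 971) = sqrt(0 + 971) = sqrt(971)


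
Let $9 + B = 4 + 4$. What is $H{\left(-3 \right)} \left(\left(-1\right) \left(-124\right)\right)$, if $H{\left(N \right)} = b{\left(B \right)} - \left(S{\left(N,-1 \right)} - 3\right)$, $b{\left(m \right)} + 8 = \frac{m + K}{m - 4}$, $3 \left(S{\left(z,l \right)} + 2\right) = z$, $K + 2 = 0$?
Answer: $- \frac{868}{5} \approx -173.6$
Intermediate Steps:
$K = -2$ ($K = -2 + 0 = -2$)
$S{\left(z,l \right)} = -2 + \frac{z}{3}$
$B = -1$ ($B = -9 + \left(4 + 4\right) = -9 + 8 = -1$)
$b{\left(m \right)} = -8 + \frac{-2 + m}{-4 + m}$ ($b{\left(m \right)} = -8 + \frac{m - 2}{m - 4} = -8 + \frac{-2 + m}{-4 + m}$)
$H{\left(N \right)} = - \frac{12}{5} - \frac{N}{3}$ ($H{\left(N \right)} = \frac{30 - -7}{-4 - 1} - \left(\left(-2 + \frac{N}{3}\right) - 3\right) = \frac{30 + 7}{-5} - \left(\left(-2 + \frac{N}{3}\right) - 3\right) = \left(- \frac{1}{5}\right) 37 - \left(-5 + \frac{N}{3}\right) = - \frac{37}{5} - \left(-5 + \frac{N}{3}\right) = - \frac{12}{5} - \frac{N}{3}$)
$H{\left(-3 \right)} \left(\left(-1\right) \left(-124\right)\right) = \left(- \frac{12}{5} - -1\right) \left(\left(-1\right) \left(-124\right)\right) = \left(- \frac{12}{5} + 1\right) 124 = \left(- \frac{7}{5}\right) 124 = - \frac{868}{5}$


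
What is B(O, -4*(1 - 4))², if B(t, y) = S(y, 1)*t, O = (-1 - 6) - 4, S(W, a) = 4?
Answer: 1936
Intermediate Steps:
O = -11 (O = -7 - 4 = -11)
B(t, y) = 4*t
B(O, -4*(1 - 4))² = (4*(-11))² = (-44)² = 1936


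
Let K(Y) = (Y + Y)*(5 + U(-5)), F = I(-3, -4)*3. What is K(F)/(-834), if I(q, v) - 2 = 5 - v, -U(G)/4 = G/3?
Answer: -385/417 ≈ -0.92326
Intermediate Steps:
U(G) = -4*G/3
I(q, v) = 7 - v (I(q, v) = 2 + (5 - v) = 7 - v)
F = 33 (F = (7 - 1*(-4))*3 = (7 + 4)*3 = 11*3 = 33)
K(Y) = 70*Y/3 (K(Y) = (Y + Y)*(5 - 4/3*(-5)) = (2*Y)*(5 + 20/3) = (2*Y)*(35/3) = 70*Y/3)
K(F)/(-834) = ((70/3)*33)/(-834) = 770*(-1/834) = -385/417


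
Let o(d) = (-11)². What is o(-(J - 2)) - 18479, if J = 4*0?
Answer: -18358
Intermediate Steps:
J = 0
o(d) = 121
o(-(J - 2)) - 18479 = 121 - 18479 = -18358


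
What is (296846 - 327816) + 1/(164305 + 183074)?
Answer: -10758327629/347379 ≈ -30970.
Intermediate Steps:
(296846 - 327816) + 1/(164305 + 183074) = -30970 + 1/347379 = -10758327629/347379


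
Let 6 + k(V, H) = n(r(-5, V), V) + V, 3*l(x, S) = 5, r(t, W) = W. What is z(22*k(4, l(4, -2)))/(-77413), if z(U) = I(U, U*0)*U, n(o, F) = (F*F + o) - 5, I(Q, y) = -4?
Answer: 1144/77413 ≈ 0.014778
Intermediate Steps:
l(x, S) = 5/3 (l(x, S) = (⅓)*5 = 5/3)
n(o, F) = -5 + o + F² (n(o, F) = (F² + o) - 5 = (o + F²) - 5 = -5 + o + F²)
k(V, H) = -11 + V² + 2*V (k(V, H) = -6 + ((-5 + V + V²) + V) = -6 + (-5 + V² + 2*V) = -11 + V² + 2*V)
z(U) = -4*U
z(22*k(4, l(4, -2)))/(-77413) = -88*(-11 + 4² + 2*4)/(-77413) = -88*(-11 + 16 + 8)*(-1/77413) = -88*13*(-1/77413) = -4*286*(-1/77413) = -1144*(-1/77413) = 1144/77413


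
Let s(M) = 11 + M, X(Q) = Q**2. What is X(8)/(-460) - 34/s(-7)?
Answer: -1987/230 ≈ -8.6391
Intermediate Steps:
X(8)/(-460) - 34/s(-7) = 8**2/(-460) - 34/(11 - 7) = 64*(-1/460) - 34/4 = -16/115 - 34*1/4 = -16/115 - 17/2 = -1987/230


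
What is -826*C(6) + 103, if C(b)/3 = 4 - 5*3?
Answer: 27361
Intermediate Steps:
C(b) = -33 (C(b) = 3*(4 - 5*3) = 3*(4 - 15) = 3*(-11) = -33)
-826*C(6) + 103 = -826*(-33) + 103 = 27258 + 103 = 27361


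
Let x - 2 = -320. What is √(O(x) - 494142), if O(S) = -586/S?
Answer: I*√12492357315/159 ≈ 702.95*I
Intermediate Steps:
x = -318 (x = 2 - 320 = -318)
√(O(x) - 494142) = √(-586/(-318) - 494142) = √(-586*(-1/318) - 494142) = √(293/159 - 494142) = √(-78568285/159) = I*√12492357315/159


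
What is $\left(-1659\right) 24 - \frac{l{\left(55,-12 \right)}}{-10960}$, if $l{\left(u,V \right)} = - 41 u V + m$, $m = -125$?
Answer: $- \frac{87271285}{2192} \approx -39814.0$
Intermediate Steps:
$l{\left(u,V \right)} = -125 - 41 V u$ ($l{\left(u,V \right)} = - 41 u V - 125 = - 41 V u - 125 = -125 - 41 V u$)
$\left(-1659\right) 24 - \frac{l{\left(55,-12 \right)}}{-10960} = \left(-1659\right) 24 - \frac{-125 - \left(-492\right) 55}{-10960} = -39816 - \left(-125 + 27060\right) \left(- \frac{1}{10960}\right) = -39816 - 26935 \left(- \frac{1}{10960}\right) = -39816 - - \frac{5387}{2192} = -39816 + \frac{5387}{2192} = - \frac{87271285}{2192}$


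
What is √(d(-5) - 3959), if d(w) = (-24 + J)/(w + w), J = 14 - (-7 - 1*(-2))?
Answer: I*√15834/2 ≈ 62.917*I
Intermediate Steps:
J = 19 (J = 14 - (-7 + 2) = 14 - 1*(-5) = 14 + 5 = 19)
d(w) = -5/(2*w) (d(w) = (-24 + 19)/(w + w) = -5*1/(2*w) = -5/(2*w))
√(d(-5) - 3959) = √(-5/2/(-5) - 3959) = √(-5/2*(-⅕) - 3959) = √(½ - 3959) = √(-7917/2) = I*√15834/2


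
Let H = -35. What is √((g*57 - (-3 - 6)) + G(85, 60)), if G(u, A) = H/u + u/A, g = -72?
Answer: 5*I*√1703757/102 ≈ 63.984*I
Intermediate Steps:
G(u, A) = -35/u + u/A
√((g*57 - (-3 - 6)) + G(85, 60)) = √((-72*57 - (-3 - 6)) + (-35/85 + 85/60)) = √((-4104 - 1*(-9)) + (-35*1/85 + 85*(1/60))) = √((-4104 + 9) + (-7/17 + 17/12)) = √(-4095 + 205/204) = √(-835175/204) = 5*I*√1703757/102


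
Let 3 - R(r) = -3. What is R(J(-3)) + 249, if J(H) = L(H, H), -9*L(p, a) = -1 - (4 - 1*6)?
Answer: 255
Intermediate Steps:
L(p, a) = -1/9 (L(p, a) = -(-1 - (4 - 1*6))/9 = -(-1 - (4 - 6))/9 = -(-1 - 1*(-2))/9 = -(-1 + 2)/9 = -1/9*1 = -1/9)
J(H) = -1/9
R(r) = 6 (R(r) = 3 - 1*(-3) = 3 + 3 = 6)
R(J(-3)) + 249 = 6 + 249 = 255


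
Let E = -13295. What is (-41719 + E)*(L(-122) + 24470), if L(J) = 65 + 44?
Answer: -1352189106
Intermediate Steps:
L(J) = 109
(-41719 + E)*(L(-122) + 24470) = (-41719 - 13295)*(109 + 24470) = -55014*24579 = -1352189106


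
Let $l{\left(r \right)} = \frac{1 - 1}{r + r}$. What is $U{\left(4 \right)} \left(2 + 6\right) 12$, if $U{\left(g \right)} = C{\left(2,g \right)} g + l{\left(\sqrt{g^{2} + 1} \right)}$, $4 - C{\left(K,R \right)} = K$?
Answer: $768$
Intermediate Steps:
$C{\left(K,R \right)} = 4 - K$
$l{\left(r \right)} = 0$ ($l{\left(r \right)} = \frac{0}{2 r} = 0 \frac{1}{2 r} = 0$)
$U{\left(g \right)} = 2 g$ ($U{\left(g \right)} = \left(4 - 2\right) g + 0 = 2 g + 0 = 2 g$)
$U{\left(4 \right)} \left(2 + 6\right) 12 = 2 \cdot 4 \left(2 + 6\right) 12 = 8 \cdot 8 \cdot 12 = 64 \cdot 12 = 768$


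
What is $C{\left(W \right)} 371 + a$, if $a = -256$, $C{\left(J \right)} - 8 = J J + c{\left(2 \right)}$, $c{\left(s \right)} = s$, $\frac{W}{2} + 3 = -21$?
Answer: $858238$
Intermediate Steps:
$W = -48$ ($W = -6 + 2 \left(-21\right) = -6 - 42 = -48$)
$C{\left(J \right)} = 10 + J^{2}$ ($C{\left(J \right)} = 8 + \left(J J + 2\right) = 8 + \left(J^{2} + 2\right) = 8 + \left(2 + J^{2}\right) = 10 + J^{2}$)
$C{\left(W \right)} 371 + a = \left(10 + \left(-48\right)^{2}\right) 371 - 256 = \left(10 + 2304\right) 371 - 256 = 2314 \cdot 371 - 256 = 858494 - 256 = 858238$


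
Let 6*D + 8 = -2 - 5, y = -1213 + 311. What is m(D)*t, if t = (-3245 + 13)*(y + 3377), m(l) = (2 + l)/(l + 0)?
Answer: -1599840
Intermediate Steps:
y = -902
D = -5/2 (D = -4/3 + (-2 - 5)/6 = -4/3 + (⅙)*(-7) = -4/3 - 7/6 = -5/2 ≈ -2.5000)
m(l) = (2 + l)/l
t = -7999200 (t = (-3245 + 13)*(-902 + 3377) = -3232*2475 = -7999200)
m(D)*t = ((2 - 5/2)/(-5/2))*(-7999200) = -⅖*(-½)*(-7999200) = (⅕)*(-7999200) = -1599840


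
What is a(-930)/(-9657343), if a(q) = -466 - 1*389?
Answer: 855/9657343 ≈ 8.8534e-5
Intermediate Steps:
a(q) = -855 (a(q) = -466 - 389 = -855)
a(-930)/(-9657343) = -855/(-9657343) = -855*(-1/9657343) = 855/9657343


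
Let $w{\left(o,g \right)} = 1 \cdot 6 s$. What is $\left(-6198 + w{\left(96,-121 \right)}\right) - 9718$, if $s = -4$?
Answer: $-15940$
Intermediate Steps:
$w{\left(o,g \right)} = -24$ ($w{\left(o,g \right)} = 1 \cdot 6 \left(-4\right) = 6 \left(-4\right) = -24$)
$\left(-6198 + w{\left(96,-121 \right)}\right) - 9718 = \left(-6198 - 24\right) - 9718 = -6222 - 9718 = -15940$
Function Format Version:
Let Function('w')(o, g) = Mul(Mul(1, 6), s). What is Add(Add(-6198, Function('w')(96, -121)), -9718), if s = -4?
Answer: -15940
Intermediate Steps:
Function('w')(o, g) = -24 (Function('w')(o, g) = Mul(Mul(1, 6), -4) = Mul(6, -4) = -24)
Add(Add(-6198, Function('w')(96, -121)), -9718) = Add(Add(-6198, -24), -9718) = Add(-6222, -9718) = -15940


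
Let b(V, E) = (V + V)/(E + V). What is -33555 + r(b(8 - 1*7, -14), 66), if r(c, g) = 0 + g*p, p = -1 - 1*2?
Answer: -33753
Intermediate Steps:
p = -3 (p = -1 - 2 = -3)
b(V, E) = 2*V/(E + V) (b(V, E) = (2*V)/(E + V) = 2*V/(E + V))
r(c, g) = -3*g (r(c, g) = 0 + g*(-3) = 0 - 3*g = -3*g)
-33555 + r(b(8 - 1*7, -14), 66) = -33555 - 3*66 = -33555 - 198 = -33753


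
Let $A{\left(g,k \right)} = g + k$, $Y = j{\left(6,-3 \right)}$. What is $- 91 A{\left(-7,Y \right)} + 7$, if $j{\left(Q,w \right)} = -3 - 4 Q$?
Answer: $3101$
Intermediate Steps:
$Y = -27$ ($Y = -3 - 24 = -27$)
$- 91 A{\left(-7,Y \right)} + 7 = - 91 \left(-7 - 27\right) + 7 = \left(-91\right) \left(-34\right) + 7 = 3094 + 7 = 3101$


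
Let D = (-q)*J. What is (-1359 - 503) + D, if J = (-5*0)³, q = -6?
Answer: -1862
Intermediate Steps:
J = 0 (J = 0³ = 0)
D = 0 (D = -1*(-6)*0 = 6*0 = 0)
(-1359 - 503) + D = (-1359 - 503) + 0 = -1862 + 0 = -1862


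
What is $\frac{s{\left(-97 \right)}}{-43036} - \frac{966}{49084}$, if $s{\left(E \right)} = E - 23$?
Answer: $- \frac{637191}{37721054} \approx -0.016892$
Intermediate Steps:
$s{\left(E \right)} = -23 + E$
$\frac{s{\left(-97 \right)}}{-43036} - \frac{966}{49084} = \frac{-23 - 97}{-43036} - \frac{966}{49084} = \left(-120\right) \left(- \frac{1}{43036}\right) - \frac{69}{3506} = \frac{30}{10759} - \frac{69}{3506} = - \frac{637191}{37721054}$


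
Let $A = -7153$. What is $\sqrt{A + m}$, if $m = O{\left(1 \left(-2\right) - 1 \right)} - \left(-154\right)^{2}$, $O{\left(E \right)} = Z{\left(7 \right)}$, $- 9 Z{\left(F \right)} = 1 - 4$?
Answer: $\frac{i \sqrt{277818}}{3} \approx 175.69 i$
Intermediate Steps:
$Z{\left(F \right)} = \frac{1}{3}$ ($Z{\left(F \right)} = - \frac{1 - 4}{9} = \left(- \frac{1}{9}\right) \left(-3\right) = \frac{1}{3}$)
$O{\left(E \right)} = \frac{1}{3}$
$m = - \frac{71147}{3}$ ($m = \frac{1}{3} - \left(-154\right)^{2} = \frac{1}{3} - 23716 = - \frac{71147}{3} \approx -23716.0$)
$\sqrt{A + m} = \sqrt{-7153 - \frac{71147}{3}} = \sqrt{- \frac{92606}{3}} = \frac{i \sqrt{277818}}{3}$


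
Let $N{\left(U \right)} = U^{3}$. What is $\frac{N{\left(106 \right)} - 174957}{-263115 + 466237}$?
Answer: $\frac{1016059}{203122} \approx 5.0022$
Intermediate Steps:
$\frac{N{\left(106 \right)} - 174957}{-263115 + 466237} = \frac{106^{3} - 174957}{-263115 + 466237} = \frac{1191016 - 174957}{203122} = 1016059 \cdot \frac{1}{203122} = \frac{1016059}{203122}$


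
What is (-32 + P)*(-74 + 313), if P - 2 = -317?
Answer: -82933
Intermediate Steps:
P = -315 (P = 2 - 317 = -315)
(-32 + P)*(-74 + 313) = (-32 - 315)*(-74 + 313) = -347*239 = -82933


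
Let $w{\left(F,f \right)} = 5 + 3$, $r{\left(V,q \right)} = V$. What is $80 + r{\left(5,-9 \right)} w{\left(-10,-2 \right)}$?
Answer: $120$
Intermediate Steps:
$w{\left(F,f \right)} = 8$
$80 + r{\left(5,-9 \right)} w{\left(-10,-2 \right)} = 80 + 5 \cdot 8 = 80 + 40 = 120$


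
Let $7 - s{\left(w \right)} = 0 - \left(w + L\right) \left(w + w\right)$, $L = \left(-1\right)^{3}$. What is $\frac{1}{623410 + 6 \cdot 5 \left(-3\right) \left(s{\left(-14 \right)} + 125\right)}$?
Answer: $\frac{1}{573730} \approx 1.743 \cdot 10^{-6}$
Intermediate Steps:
$L = -1$
$s{\left(w \right)} = 7 + 2 w \left(-1 + w\right)$ ($s{\left(w \right)} = 7 - \left(0 - \left(w - 1\right) \left(w + w\right)\right) = 7 - \left(0 - \left(-1 + w\right) 2 w\right) = 7 - \left(0 - 2 w \left(-1 + w\right)\right) = 7 - - 2 w \left(-1 + w\right) = 7 + 2 w \left(-1 + w\right)$)
$\frac{1}{623410 + 6 \cdot 5 \left(-3\right) \left(s{\left(-14 \right)} + 125\right)} = \frac{1}{623410 + 6 \cdot 5 \left(-3\right) \left(\left(7 - -28 + 2 \left(-14\right)^{2}\right) + 125\right)} = \frac{1}{623410 + 30 \left(-3\right) \left(\left(7 + 28 + 2 \cdot 196\right) + 125\right)} = \frac{1}{623410 - 90 \left(\left(7 + 28 + 392\right) + 125\right)} = \frac{1}{623410 - 90 \left(427 + 125\right)} = \frac{1}{623410 - 49680} = \frac{1}{573730}$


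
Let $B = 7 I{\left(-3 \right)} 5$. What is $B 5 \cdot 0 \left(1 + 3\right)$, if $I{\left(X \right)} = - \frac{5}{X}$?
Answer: $0$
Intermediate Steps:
$B = \frac{175}{3}$ ($B = 7 \left(- \frac{5}{-3}\right) 5 = 7 \left(\left(-5\right) \left(- \frac{1}{3}\right)\right) 5 = 7 \cdot \frac{5}{3} \cdot 5 = \frac{35}{3} \cdot 5 = \frac{175}{3} \approx 58.333$)
$B 5 \cdot 0 \left(1 + 3\right) = \frac{175 \cdot 5 \cdot 0 \left(1 + 3\right)}{3} = \frac{175 \cdot 0 \cdot 4}{3} = \frac{175}{3} \cdot 0 = 0$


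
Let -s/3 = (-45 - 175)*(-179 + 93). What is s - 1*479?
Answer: -57239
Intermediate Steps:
s = -56760 (s = -3*(-45 - 175)*(-179 + 93) = -(-660)*(-86) = -3*18920 = -56760)
s - 1*479 = -56760 - 1*479 = -56760 - 479 = -57239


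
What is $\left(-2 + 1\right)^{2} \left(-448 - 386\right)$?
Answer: $-834$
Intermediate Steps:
$\left(-2 + 1\right)^{2} \left(-448 - 386\right) = \left(-1\right)^{2} \left(-834\right) = 1 \left(-834\right) = -834$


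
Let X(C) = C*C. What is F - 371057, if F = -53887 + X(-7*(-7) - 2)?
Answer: -422735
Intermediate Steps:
X(C) = C**2
F = -51678 (F = -53887 + (-7*(-7) - 2)**2 = -53887 + (49 - 2)**2 = -53887 + 47**2 = -53887 + 2209 = -51678)
F - 371057 = -51678 - 371057 = -422735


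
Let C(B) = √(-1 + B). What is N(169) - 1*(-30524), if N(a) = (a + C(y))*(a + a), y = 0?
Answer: 87646 + 338*I ≈ 87646.0 + 338.0*I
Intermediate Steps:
N(a) = 2*a*(I + a) (N(a) = (a + √(-1 + 0))*(a + a) = (a + √(-1))*(2*a) = (a + I)*(2*a) = (I + a)*(2*a) = 2*a*(I + a))
N(169) - 1*(-30524) = 2*169*(I + 169) - 1*(-30524) = 2*169*(169 + I) + 30524 = (57122 + 338*I) + 30524 = 87646 + 338*I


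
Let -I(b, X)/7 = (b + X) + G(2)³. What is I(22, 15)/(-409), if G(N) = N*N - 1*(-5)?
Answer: 5362/409 ≈ 13.110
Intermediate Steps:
G(N) = 5 + N² (G(N) = N² + 5 = 5 + N²)
I(b, X) = -5103 - 7*X - 7*b (I(b, X) = -7*((b + X) + (5 + 2²)³) = -7*((X + b) + (5 + 4)³) = -7*((X + b) + 9³) = -7*((X + b) + 729) = -7*(729 + X + b) = -5103 - 7*X - 7*b)
I(22, 15)/(-409) = (-5103 - 7*15 - 7*22)/(-409) = (-5103 - 105 - 154)*(-1/409) = -5362*(-1/409) = 5362/409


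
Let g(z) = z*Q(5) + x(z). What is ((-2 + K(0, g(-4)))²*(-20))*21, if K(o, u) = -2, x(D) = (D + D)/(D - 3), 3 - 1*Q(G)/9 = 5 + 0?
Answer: -6720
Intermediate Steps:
Q(G) = -18 (Q(G) = 27 - 9*(5 + 0) = 27 - 9*5 = 27 - 45 = -18)
x(D) = 2*D/(-3 + D) (x(D) = (2*D)/(-3 + D) = 2*D/(-3 + D))
g(z) = -18*z + 2*z/(-3 + z) (g(z) = z*(-18) + 2*z/(-3 + z) = -18*z + 2*z/(-3 + z))
((-2 + K(0, g(-4)))²*(-20))*21 = ((-2 - 2)²*(-20))*21 = ((-4)²*(-20))*21 = (16*(-20))*21 = -320*21 = -6720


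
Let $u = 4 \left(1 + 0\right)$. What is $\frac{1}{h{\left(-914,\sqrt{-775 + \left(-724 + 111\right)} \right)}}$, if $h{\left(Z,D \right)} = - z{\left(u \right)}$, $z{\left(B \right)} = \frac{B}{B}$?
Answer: $-1$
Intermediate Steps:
$u = 4$ ($u = 4 \cdot 1 = 4$)
$z{\left(B \right)} = 1$
$h{\left(Z,D \right)} = -1$ ($h{\left(Z,D \right)} = \left(-1\right) 1 = -1$)
$\frac{1}{h{\left(-914,\sqrt{-775 + \left(-724 + 111\right)} \right)}} = \frac{1}{-1} = -1$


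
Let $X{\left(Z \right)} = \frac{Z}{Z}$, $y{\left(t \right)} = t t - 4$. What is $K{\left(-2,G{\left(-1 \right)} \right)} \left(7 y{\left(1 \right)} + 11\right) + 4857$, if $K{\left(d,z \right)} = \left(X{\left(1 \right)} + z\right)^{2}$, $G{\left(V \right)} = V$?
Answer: $4857$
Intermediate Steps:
$y{\left(t \right)} = -4 + t^{2}$ ($y{\left(t \right)} = t^{2} - 4 = -4 + t^{2}$)
$X{\left(Z \right)} = 1$
$K{\left(d,z \right)} = \left(1 + z\right)^{2}$
$K{\left(-2,G{\left(-1 \right)} \right)} \left(7 y{\left(1 \right)} + 11\right) + 4857 = \left(1 - 1\right)^{2} \left(7 \left(-4 + 1^{2}\right) + 11\right) + 4857 = 0^{2} \left(7 \left(-4 + 1\right) + 11\right) + 4857 = 0 \left(7 \left(-3\right) + 11\right) + 4857 = 0 \left(-21 + 11\right) + 4857 = 0 \left(-10\right) + 4857 = 0 + 4857 = 4857$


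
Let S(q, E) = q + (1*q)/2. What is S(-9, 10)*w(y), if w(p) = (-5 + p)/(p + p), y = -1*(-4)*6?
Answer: -171/32 ≈ -5.3438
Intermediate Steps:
y = 24 (y = 4*6 = 24)
S(q, E) = 3*q/2 (S(q, E) = q + q*(1/2) = q + q/2 = 3*q/2)
w(p) = (-5 + p)/(2*p) (w(p) = (-5 + p)/((2*p)) = (-5 + p)*(1/(2*p)) = (-5 + p)/(2*p))
S(-9, 10)*w(y) = ((3/2)*(-9))*((1/2)*(-5 + 24)/24) = -27*19/(4*24) = -27/2*19/48 = -171/32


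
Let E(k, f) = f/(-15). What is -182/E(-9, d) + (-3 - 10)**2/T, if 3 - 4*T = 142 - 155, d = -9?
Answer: -3133/12 ≈ -261.08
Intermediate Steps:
T = 4 (T = 3/4 - (142 - 155)/4 = 3/4 - 1/4*(-13) = 3/4 + 13/4 = 4)
E(k, f) = -f/15 (E(k, f) = f*(-1/15) = -f/15)
-182/E(-9, d) + (-3 - 10)**2/T = -182/((-1/15*(-9))) + (-3 - 10)**2/4 = -182/3/5 + (-13)**2*(1/4) = -182*5/3 + 169*(1/4) = -910/3 + 169/4 = -3133/12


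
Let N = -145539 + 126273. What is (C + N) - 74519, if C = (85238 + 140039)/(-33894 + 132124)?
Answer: -9212275273/98230 ≈ -93783.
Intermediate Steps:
C = 225277/98230 ≈ 2.2934
N = -19266
(C + N) - 74519 = (225277/98230 - 19266) - 74519 = -1892273903/98230 - 74519 = -9212275273/98230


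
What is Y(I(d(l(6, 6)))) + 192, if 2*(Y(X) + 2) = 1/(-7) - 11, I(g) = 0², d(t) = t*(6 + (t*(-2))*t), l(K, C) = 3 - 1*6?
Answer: 1291/7 ≈ 184.43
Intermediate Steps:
l(K, C) = -3 (l(K, C) = 3 - 6 = -3)
d(t) = t*(6 - 2*t²) (d(t) = t*(6 + (-2*t)*t) = t*(6 - 2*t²))
I(g) = 0
Y(X) = -53/7 (Y(X) = -2 + (1/(-7) - 11)/2 = -2 + (-⅐ - 11)/2 = -2 + (½)*(-78/7) = -2 - 39/7 = -53/7)
Y(I(d(l(6, 6)))) + 192 = -53/7 + 192 = 1291/7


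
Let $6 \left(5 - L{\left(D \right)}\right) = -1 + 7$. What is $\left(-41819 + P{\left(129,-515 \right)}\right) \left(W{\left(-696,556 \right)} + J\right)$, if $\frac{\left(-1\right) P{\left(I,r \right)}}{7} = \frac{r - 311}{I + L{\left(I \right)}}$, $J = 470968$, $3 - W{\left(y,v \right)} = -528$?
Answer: $- \frac{374245258765}{19} \approx -1.9697 \cdot 10^{10}$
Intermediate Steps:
$W{\left(y,v \right)} = 531$ ($W{\left(y,v \right)} = 3 - -528 = 3 + 528 = 531$)
$L{\left(D \right)} = 4$ ($L{\left(D \right)} = 5 - \frac{-1 + 7}{6} = 5 - 1 = 4$)
$P{\left(I,r \right)} = - \frac{7 \left(-311 + r\right)}{4 + I}$ ($P{\left(I,r \right)} = - 7 \frac{r - 311}{I + 4} = - 7 \frac{-311 + r}{4 + I} = - \frac{7 \left(-311 + r\right)}{4 + I}$)
$\left(-41819 + P{\left(129,-515 \right)}\right) \left(W{\left(-696,556 \right)} + J\right) = \left(-41819 + \frac{7 \left(311 - -515\right)}{4 + 129}\right) \left(531 + 470968\right) = \left(-41819 + \frac{7 \left(311 + 515\right)}{133}\right) 471499 = \left(-41819 + 7 \cdot \frac{1}{133} \cdot 826\right) 471499 = \left(-41819 + \frac{826}{19}\right) 471499 = \left(- \frac{793735}{19}\right) 471499 = - \frac{374245258765}{19}$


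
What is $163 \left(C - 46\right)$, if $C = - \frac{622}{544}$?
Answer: $- \frac{2090149}{272} \approx -7684.4$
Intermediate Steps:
$C = - \frac{311}{272}$ ($C = \left(-622\right) \frac{1}{544} = - \frac{311}{272} \approx -1.1434$)
$163 \left(C - 46\right) = 163 \left(- \frac{311}{272} - 46\right) = 163 \left(- \frac{12823}{272}\right) = - \frac{2090149}{272}$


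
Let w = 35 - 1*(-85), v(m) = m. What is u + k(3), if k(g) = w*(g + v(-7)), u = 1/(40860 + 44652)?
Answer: -41045759/85512 ≈ -480.00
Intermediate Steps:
w = 120 (w = 35 + 85 = 120)
u = 1/85512 ≈ 1.1694e-5
k(g) = -840 + 120*g (k(g) = 120*(g - 7) = 120*(-7 + g) = -840 + 120*g)
u + k(3) = 1/85512 + (-840 + 120*3) = 1/85512 + (-840 + 360) = 1/85512 - 480 = -41045759/85512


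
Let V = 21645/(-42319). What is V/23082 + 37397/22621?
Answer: 12176389218727/7365451573706 ≈ 1.6532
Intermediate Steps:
V = -21645/42319 (V = 21645*(-1/42319) = -21645/42319 ≈ -0.51147)
V/23082 + 37397/22621 = -21645/42319/23082 + 37397/22621 = -21645/42319*1/23082 + 37397*(1/22621) = -7215/325602386 + 37397/22621 = 12176389218727/7365451573706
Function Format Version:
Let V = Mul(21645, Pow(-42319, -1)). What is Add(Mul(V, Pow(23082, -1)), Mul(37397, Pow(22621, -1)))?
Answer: Rational(12176389218727, 7365451573706) ≈ 1.6532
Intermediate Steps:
V = Rational(-21645, 42319) (V = Mul(21645, Rational(-1, 42319)) = Rational(-21645, 42319) ≈ -0.51147)
Add(Mul(V, Pow(23082, -1)), Mul(37397, Pow(22621, -1))) = Add(Mul(Rational(-21645, 42319), Pow(23082, -1)), Mul(37397, Pow(22621, -1))) = Add(Mul(Rational(-21645, 42319), Rational(1, 23082)), Mul(37397, Rational(1, 22621))) = Add(Rational(-7215, 325602386), Rational(37397, 22621)) = Rational(12176389218727, 7365451573706)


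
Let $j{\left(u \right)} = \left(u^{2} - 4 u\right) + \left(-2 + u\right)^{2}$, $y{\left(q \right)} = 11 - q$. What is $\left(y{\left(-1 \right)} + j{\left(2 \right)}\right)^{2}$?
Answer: $64$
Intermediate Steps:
$j{\left(u \right)} = u^{2} + \left(-2 + u\right)^{2} - 4 u$
$\left(y{\left(-1 \right)} + j{\left(2 \right)}\right)^{2} = \left(\left(11 - -1\right) + \left(4 - 16 + 2 \cdot 2^{2}\right)\right)^{2} = \left(\left(11 + 1\right) + \left(4 - 16 + 2 \cdot 4\right)\right)^{2} = \left(12 + \left(4 - 16 + 8\right)\right)^{2} = \left(12 - 4\right)^{2} = 8^{2} = 64$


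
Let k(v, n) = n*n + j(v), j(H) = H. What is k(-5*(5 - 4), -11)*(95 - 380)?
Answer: -33060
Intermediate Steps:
k(v, n) = v + n² (k(v, n) = n*n + v = n² + v = v + n²)
k(-5*(5 - 4), -11)*(95 - 380) = (-5*(5 - 4) + (-11)²)*(95 - 380) = (-5*1 + 121)*(-285) = (-5 + 121)*(-285) = 116*(-285) = -33060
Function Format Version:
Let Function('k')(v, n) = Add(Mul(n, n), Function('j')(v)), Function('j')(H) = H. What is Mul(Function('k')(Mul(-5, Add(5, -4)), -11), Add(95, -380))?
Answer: -33060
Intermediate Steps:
Function('k')(v, n) = Add(v, Pow(n, 2)) (Function('k')(v, n) = Add(Mul(n, n), v) = Add(Pow(n, 2), v) = Add(v, Pow(n, 2)))
Mul(Function('k')(Mul(-5, Add(5, -4)), -11), Add(95, -380)) = Mul(Add(Mul(-5, Add(5, -4)), Pow(-11, 2)), Add(95, -380)) = Mul(Add(Mul(-5, 1), 121), -285) = Mul(Add(-5, 121), -285) = Mul(116, -285) = -33060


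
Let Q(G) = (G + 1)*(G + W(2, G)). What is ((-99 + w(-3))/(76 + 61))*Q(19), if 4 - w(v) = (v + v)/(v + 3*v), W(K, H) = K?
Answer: -40110/137 ≈ -292.77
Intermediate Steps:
w(v) = 7/2 (w(v) = 4 - (v + v)/(v + 3*v) = 4 - 2*v/(4*v) = 4 - 2*v*1/(4*v) = 4 - 1*½ = 4 - ½ = 7/2)
Q(G) = (1 + G)*(2 + G) (Q(G) = (G + 1)*(G + 2) = (1 + G)*(2 + G))
((-99 + w(-3))/(76 + 61))*Q(19) = ((-99 + 7/2)/(76 + 61))*(2 + 19² + 3*19) = (-191/2/137)*(2 + 361 + 57) = -191/2*1/137*420 = -191/274*420 = -40110/137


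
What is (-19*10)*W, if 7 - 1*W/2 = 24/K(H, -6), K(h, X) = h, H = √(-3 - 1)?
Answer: -2660 - 4560*I ≈ -2660.0 - 4560.0*I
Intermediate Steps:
H = 2*I (H = √(-4) = 2*I ≈ 2.0*I)
W = 14 + 24*I (W = 14 - 48/(2*I) = 14 - 48*(-I/2) = 14 - (-24)*I = 14 + 24*I ≈ 14.0 + 24.0*I)
(-19*10)*W = (-19*10)*(14 + 24*I) = -190*(14 + 24*I) = -2660 - 4560*I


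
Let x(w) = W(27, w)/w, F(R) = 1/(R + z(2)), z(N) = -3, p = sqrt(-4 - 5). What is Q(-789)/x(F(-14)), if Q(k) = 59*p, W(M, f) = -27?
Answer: 59*I/153 ≈ 0.38562*I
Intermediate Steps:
p = 3*I (p = sqrt(-9) = 3*I ≈ 3.0*I)
F(R) = 1/(-3 + R) (F(R) = 1/(R - 3) = 1/(-3 + R))
x(w) = -27/w
Q(k) = 177*I (Q(k) = 59*(3*I) = 177*I)
Q(-789)/x(F(-14)) = (177*I)/((-27/(1/(-3 - 14)))) = (177*I)/((-27/(1/(-17)))) = (177*I)/((-27/(-1/17))) = (177*I)/((-27*(-17))) = (177*I)/459 = (177*I)*(1/459) = 59*I/153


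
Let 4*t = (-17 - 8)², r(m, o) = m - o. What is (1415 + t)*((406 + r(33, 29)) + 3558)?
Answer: 6234720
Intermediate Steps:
t = 625/4 (t = (-17 - 8)²/4 = (¼)*(-25)² = (¼)*625 = 625/4 ≈ 156.25)
(1415 + t)*((406 + r(33, 29)) + 3558) = (1415 + 625/4)*((406 + (33 - 1*29)) + 3558) = 6285*((406 + (33 - 29)) + 3558)/4 = 6285*((406 + 4) + 3558)/4 = 6285*(410 + 3558)/4 = (6285/4)*3968 = 6234720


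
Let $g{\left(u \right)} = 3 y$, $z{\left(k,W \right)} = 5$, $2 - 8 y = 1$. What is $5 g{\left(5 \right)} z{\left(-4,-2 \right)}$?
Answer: $\frac{75}{8} \approx 9.375$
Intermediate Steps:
$y = \frac{1}{8}$ ($y = \frac{1}{4} - \frac{1}{8} = \frac{1}{8} \approx 0.125$)
$g{\left(u \right)} = \frac{3}{8}$ ($g{\left(u \right)} = 3 \cdot \frac{1}{8} = \frac{3}{8}$)
$5 g{\left(5 \right)} z{\left(-4,-2 \right)} = 5 \cdot \frac{3}{8} \cdot 5 = \frac{15}{8} \cdot 5 = \frac{75}{8}$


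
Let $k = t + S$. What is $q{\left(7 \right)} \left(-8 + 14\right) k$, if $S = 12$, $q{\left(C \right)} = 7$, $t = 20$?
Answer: $1344$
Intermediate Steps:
$k = 32$ ($k = 20 + 12 = 32$)
$q{\left(7 \right)} \left(-8 + 14\right) k = 7 \left(-8 + 14\right) 32 = 7 \cdot 6 \cdot 32 = 42 \cdot 32 = 1344$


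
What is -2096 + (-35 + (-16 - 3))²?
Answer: 820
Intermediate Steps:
-2096 + (-35 + (-16 - 3))² = -2096 + (-35 - 19)² = -2096 + (-54)² = -2096 + 2916 = 820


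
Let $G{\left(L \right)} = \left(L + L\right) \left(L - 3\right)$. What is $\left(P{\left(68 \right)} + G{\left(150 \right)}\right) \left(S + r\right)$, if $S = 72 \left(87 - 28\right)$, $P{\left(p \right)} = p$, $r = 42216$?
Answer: $2052221952$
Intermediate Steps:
$G{\left(L \right)} = 2 L \left(-3 + L\right)$
$S = 4248$ ($S = 72 \cdot 59 = 4248$)
$\left(P{\left(68 \right)} + G{\left(150 \right)}\right) \left(S + r\right) = \left(68 + 2 \cdot 150 \left(-3 + 150\right)\right) \left(4248 + 42216\right) = \left(68 + 2 \cdot 150 \cdot 147\right) 46464 = \left(68 + 44100\right) 46464 = 44168 \cdot 46464 = 2052221952$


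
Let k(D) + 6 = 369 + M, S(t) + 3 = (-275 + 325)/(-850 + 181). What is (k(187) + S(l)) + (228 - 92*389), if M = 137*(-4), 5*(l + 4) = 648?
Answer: -23915462/669 ≈ -35748.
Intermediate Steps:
l = 628/5 (l = -4 + (1/5)*648 = -4 + 648/5 = 628/5 ≈ 125.60)
M = -548
S(t) = -2057/669 (S(t) = -3 + (-275 + 325)/(-850 + 181) = -3 + 50/(-669) = -3 + 50*(-1/669) = -3 - 50/669 = -2057/669)
k(D) = -185 (k(D) = -6 + (369 - 548) = -6 - 179 = -185)
(k(187) + S(l)) + (228 - 92*389) = (-185 - 2057/669) + (228 - 92*389) = -125822/669 + (228 - 35788) = -125822/669 - 35560 = -23915462/669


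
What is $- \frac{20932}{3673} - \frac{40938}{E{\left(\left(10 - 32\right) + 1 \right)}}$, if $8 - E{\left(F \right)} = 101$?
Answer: $\frac{49472866}{113863} \approx 434.49$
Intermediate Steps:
$E{\left(F \right)} = -93$ ($E{\left(F \right)} = 8 - 101 = -93$)
$- \frac{20932}{3673} - \frac{40938}{E{\left(\left(10 - 32\right) + 1 \right)}} = - \frac{20932}{3673} - \frac{40938}{-93} = \left(-20932\right) \frac{1}{3673} - - \frac{13646}{31} = - \frac{20932}{3673} + \frac{13646}{31} = \frac{49472866}{113863}$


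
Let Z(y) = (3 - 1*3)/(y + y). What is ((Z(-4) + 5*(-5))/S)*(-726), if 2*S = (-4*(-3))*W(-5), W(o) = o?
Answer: -605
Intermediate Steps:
Z(y) = 0 (Z(y) = (3 - 3)/((2*y)) = 0*(1/(2*y)) = 0)
S = -30 (S = (-4*(-3)*(-5))/2 = (12*(-5))/2 = (½)*(-60) = -30)
((Z(-4) + 5*(-5))/S)*(-726) = ((0 + 5*(-5))/(-30))*(-726) = ((0 - 25)*(-1/30))*(-726) = -25*(-1/30)*(-726) = (⅚)*(-726) = -605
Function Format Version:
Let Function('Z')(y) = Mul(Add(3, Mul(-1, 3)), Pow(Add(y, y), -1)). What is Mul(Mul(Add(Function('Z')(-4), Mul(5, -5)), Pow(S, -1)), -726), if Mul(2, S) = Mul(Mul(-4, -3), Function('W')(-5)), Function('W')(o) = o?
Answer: -605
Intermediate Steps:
Function('Z')(y) = 0 (Function('Z')(y) = Mul(Add(3, -3), Pow(Mul(2, y), -1)) = Mul(0, Mul(Rational(1, 2), Pow(y, -1))) = 0)
S = -30 (S = Mul(Rational(1, 2), Mul(Mul(-4, -3), -5)) = Mul(Rational(1, 2), Mul(12, -5)) = Mul(Rational(1, 2), -60) = -30)
Mul(Mul(Add(Function('Z')(-4), Mul(5, -5)), Pow(S, -1)), -726) = Mul(Mul(Add(0, Mul(5, -5)), Pow(-30, -1)), -726) = Mul(Mul(Add(0, -25), Rational(-1, 30)), -726) = Mul(Mul(-25, Rational(-1, 30)), -726) = Mul(Rational(5, 6), -726) = -605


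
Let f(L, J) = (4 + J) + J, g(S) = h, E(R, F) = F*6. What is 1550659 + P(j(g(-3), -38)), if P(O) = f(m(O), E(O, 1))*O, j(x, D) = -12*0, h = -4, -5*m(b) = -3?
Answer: 1550659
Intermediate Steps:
m(b) = 3/5 (m(b) = -1/5*(-3) = 3/5)
E(R, F) = 6*F
g(S) = -4
f(L, J) = 4 + 2*J
j(x, D) = 0
P(O) = 16*O (P(O) = (4 + 2*(6*1))*O = (4 + 2*6)*O = (4 + 12)*O = 16*O)
1550659 + P(j(g(-3), -38)) = 1550659 + 16*0 = 1550659 + 0 = 1550659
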